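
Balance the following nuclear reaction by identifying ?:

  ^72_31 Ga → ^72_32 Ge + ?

beta-minus particle

Conserve mass number: 72 = 72 + A, so A = 0.
Conserve atomic number: 31 = 32 + Z, so Z = -1.
A = 0 and Z = -1 is ^0_-1 e — a beta-minus particle.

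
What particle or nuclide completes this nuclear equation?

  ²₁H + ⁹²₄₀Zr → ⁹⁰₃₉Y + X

alpha particle

Conserve mass number: 2 + 92 = 90 + A, so A = 4.
Conserve atomic number: 1 + 40 = 39 + Z, so Z = 2.
A = 4 and Z = 2 is ⁴₂He — an alpha particle.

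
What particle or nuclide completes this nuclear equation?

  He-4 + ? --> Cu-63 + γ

Conserve mass number: 4 + A = 63 + 0, so A = 59.
Conserve atomic number: 2 + Z = 29 + 0, so Z = 27.
Z = 27 is cobalt, so the species is Co-59.

Co-59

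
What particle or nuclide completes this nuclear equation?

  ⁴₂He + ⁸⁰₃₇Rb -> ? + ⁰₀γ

Conserve mass number: 4 + 80 = A + 0, so A = 84.
Conserve atomic number: 2 + 37 = Z + 0, so Z = 39.
Z = 39 is yttrium, so the species is ⁸⁴₃₉Y.

Y-84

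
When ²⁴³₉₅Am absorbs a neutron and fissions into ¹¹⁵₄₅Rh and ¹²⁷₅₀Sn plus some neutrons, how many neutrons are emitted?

Conserve mass number: 244 = 115 + 127 + k, so k = 244 − 242 = 2.
Check atomic number: 95 = 45 + 50 + 0 = 95. ✓

2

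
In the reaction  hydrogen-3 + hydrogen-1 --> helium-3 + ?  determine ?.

Conserve mass number: 3 + 1 = 3 + A, so A = 1.
Conserve atomic number: 1 + 1 = 2 + Z, so Z = 0.
A = 1 and Z = 0 is neutron — a neutron.

neutron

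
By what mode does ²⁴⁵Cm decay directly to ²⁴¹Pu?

alpha decay

ΔA = 241 − 245 = -4; ΔZ = 94 − 96 = -2.
A drops by 4 and Z drops by 2 — the signature of alpha emission.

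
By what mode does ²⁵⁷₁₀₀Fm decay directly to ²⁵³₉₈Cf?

ΔA = 253 − 257 = -4; ΔZ = 98 − 100 = -2.
A drops by 4 and Z drops by 2 — the signature of alpha emission.

alpha decay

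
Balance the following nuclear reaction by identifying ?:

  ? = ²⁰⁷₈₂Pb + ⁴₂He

Conserve mass number: A = 207 + 4, so A = 211.
Conserve atomic number: Z = 82 + 2, so Z = 84.
Z = 84 is polonium, so the species is ²¹¹₈₄Po.

Po-211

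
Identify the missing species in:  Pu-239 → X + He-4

Conserve mass number: 239 = A + 4, so A = 235.
Conserve atomic number: 94 = Z + 2, so Z = 92.
Z = 92 is uranium, so the species is U-235.

U-235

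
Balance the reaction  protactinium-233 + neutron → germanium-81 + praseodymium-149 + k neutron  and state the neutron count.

Conserve mass number: 234 = 81 + 149 + k, so k = 234 − 230 = 4.
Check atomic number: 91 = 32 + 59 + 0 = 91. ✓

4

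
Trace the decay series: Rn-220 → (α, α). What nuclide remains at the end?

Pb-212

Start: (A, Z) = (220, 86).
After α: (216, 84).
After α: (212, 82).
Z = 82 is lead.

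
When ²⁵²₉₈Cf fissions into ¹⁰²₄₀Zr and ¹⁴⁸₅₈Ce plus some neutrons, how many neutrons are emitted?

2

Conserve mass number: 252 = 102 + 148 + k, so k = 252 − 250 = 2.
Check atomic number: 98 = 40 + 58 + 0 = 98. ✓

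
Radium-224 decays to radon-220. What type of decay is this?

alpha decay

ΔA = 220 − 224 = -4; ΔZ = 86 − 88 = -2.
A drops by 4 and Z drops by 2 — the signature of alpha emission.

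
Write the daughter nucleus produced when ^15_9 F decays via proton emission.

Proton emission: mass number changes by -1, atomic number by -1.
A: 15 − 1 = 14; Z: 9 − 1 = 8.
Z = 8 is oxygen, so the daughter is ^14_8 O.

O-14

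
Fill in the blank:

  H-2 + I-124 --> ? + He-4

Te-122

Conserve mass number: 2 + 124 = A + 4, so A = 122.
Conserve atomic number: 1 + 53 = Z + 2, so Z = 52.
Z = 52 is tellurium, so the species is Te-122.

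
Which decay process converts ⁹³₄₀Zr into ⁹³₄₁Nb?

ΔA = 93 − 93 = 0; ΔZ = 41 − 40 = +1.
A is unchanged and Z rises by 1 — a neutron has become a proton (β⁻ decay).

beta-minus decay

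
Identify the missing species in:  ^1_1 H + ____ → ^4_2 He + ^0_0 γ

Conserve mass number: 1 + A = 4 + 0, so A = 3.
Conserve atomic number: 1 + Z = 2 + 0, so Z = 1.
A = 3 and Z = 1 is ^3_1 H — a triton.

triton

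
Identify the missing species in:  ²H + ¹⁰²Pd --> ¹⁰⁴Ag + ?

Conserve mass number: 2 + 102 = 104 + A, so A = 0.
Conserve atomic number: 1 + 46 = 47 + Z, so Z = 0.
A = 0 and Z = 0 is γ — a gamma ray.

gamma ray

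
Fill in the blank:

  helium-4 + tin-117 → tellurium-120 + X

neutron

Conserve mass number: 4 + 117 = 120 + A, so A = 1.
Conserve atomic number: 2 + 50 = 52 + Z, so Z = 0.
A = 1 and Z = 0 is neutron — a neutron.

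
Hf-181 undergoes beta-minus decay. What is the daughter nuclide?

Beta-minus decay: mass number changes by +0, atomic number by +1.
A: 181 = 181; Z: 72 + 1 = 73.
Z = 73 is tantalum, so the daughter is Ta-181.

Ta-181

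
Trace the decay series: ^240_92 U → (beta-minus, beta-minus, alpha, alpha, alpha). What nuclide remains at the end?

Start: (A, Z) = (240, 92).
After β⁻: (240, 93).
After β⁻: (240, 94).
After α: (236, 92).
After α: (232, 90).
After α: (228, 88).
Z = 88 is radium.

Ra-228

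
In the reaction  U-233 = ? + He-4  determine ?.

Th-229

Conserve mass number: 233 = A + 4, so A = 229.
Conserve atomic number: 92 = Z + 2, so Z = 90.
Z = 90 is thorium, so the species is Th-229.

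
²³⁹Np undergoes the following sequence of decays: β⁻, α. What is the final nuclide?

U-235

Start: (A, Z) = (239, 93).
After β⁻: (239, 94).
After α: (235, 92).
Z = 92 is uranium.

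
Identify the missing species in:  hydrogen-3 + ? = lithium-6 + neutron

Conserve mass number: 3 + A = 6 + 1, so A = 4.
Conserve atomic number: 1 + Z = 3 + 0, so Z = 2.
A = 4 and Z = 2 is helium-4 — an alpha particle.

alpha particle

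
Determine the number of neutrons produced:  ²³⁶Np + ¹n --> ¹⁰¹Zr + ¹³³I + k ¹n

3

Conserve mass number: 237 = 101 + 133 + k, so k = 237 − 234 = 3.
Check atomic number: 93 = 40 + 53 + 0 = 93. ✓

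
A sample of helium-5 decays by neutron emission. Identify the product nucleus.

Neutron emission: mass number changes by -1, atomic number by +0.
A: 5 − 1 = 4; Z: 2 = 2.
Z = 2 is helium, so the daughter is helium-4.

He-4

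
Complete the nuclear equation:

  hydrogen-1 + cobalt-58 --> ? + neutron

Conserve mass number: 1 + 58 = A + 1, so A = 58.
Conserve atomic number: 1 + 27 = Z + 0, so Z = 28.
Z = 28 is nickel, so the species is nickel-58.

Ni-58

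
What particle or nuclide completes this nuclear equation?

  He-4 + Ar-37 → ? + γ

Ca-41

Conserve mass number: 4 + 37 = A + 0, so A = 41.
Conserve atomic number: 2 + 18 = Z + 0, so Z = 20.
Z = 20 is calcium, so the species is Ca-41.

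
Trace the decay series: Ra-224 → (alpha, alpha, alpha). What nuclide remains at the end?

Start: (A, Z) = (224, 88).
After α: (220, 86).
After α: (216, 84).
After α: (212, 82).
Z = 82 is lead.

Pb-212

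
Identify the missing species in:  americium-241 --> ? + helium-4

Conserve mass number: 241 = A + 4, so A = 237.
Conserve atomic number: 95 = Z + 2, so Z = 93.
Z = 93 is neptunium, so the species is neptunium-237.

Np-237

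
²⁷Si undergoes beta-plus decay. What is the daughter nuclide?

Beta-plus decay: mass number changes by +0, atomic number by -1.
A: 27 = 27; Z: 14 − 1 = 13.
Z = 13 is aluminium, so the daughter is ²⁷Al.

Al-27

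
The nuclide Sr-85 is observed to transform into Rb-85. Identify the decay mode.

beta-plus decay or electron capture

ΔA = 85 − 85 = 0; ΔZ = 37 − 38 = -1.
A is unchanged and Z drops by 1 — a proton has become a neutron (β⁺ emission or electron capture).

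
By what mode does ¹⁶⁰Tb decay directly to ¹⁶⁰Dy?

ΔA = 160 − 160 = 0; ΔZ = 66 − 65 = +1.
A is unchanged and Z rises by 1 — a neutron has become a proton (β⁻ decay).

beta-minus decay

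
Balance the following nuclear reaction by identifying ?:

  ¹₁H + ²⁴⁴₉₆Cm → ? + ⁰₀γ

Conserve mass number: 1 + 244 = A + 0, so A = 245.
Conserve atomic number: 1 + 96 = Z + 0, so Z = 97.
Z = 97 is berkelium, so the species is ²⁴⁵₉₇Bk.

Bk-245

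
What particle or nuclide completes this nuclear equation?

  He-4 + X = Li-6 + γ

Conserve mass number: 4 + A = 6 + 0, so A = 2.
Conserve atomic number: 2 + Z = 3 + 0, so Z = 1.
A = 2 and Z = 1 is H-2 — a deuteron.

deuteron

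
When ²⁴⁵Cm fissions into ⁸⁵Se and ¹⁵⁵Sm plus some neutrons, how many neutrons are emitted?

Conserve mass number: 245 = 85 + 155 + k, so k = 245 − 240 = 5.
Check atomic number: 96 = 34 + 62 + 0 = 96. ✓

5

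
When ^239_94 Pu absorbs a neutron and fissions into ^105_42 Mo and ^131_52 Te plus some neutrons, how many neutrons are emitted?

4

Conserve mass number: 240 = 105 + 131 + k, so k = 240 − 236 = 4.
Check atomic number: 94 = 42 + 52 + 0 = 94. ✓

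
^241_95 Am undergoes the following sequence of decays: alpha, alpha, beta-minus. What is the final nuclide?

U-233

Start: (A, Z) = (241, 95).
After α: (237, 93).
After α: (233, 91).
After β⁻: (233, 92).
Z = 92 is uranium.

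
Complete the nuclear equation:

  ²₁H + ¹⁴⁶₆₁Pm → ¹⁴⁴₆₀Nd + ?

Conserve mass number: 2 + 146 = 144 + A, so A = 4.
Conserve atomic number: 1 + 61 = 60 + Z, so Z = 2.
A = 4 and Z = 2 is ⁴₂He — an alpha particle.

alpha particle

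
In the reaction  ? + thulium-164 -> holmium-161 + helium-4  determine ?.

Conserve mass number: A + 164 = 161 + 4, so A = 1.
Conserve atomic number: Z + 69 = 67 + 2, so Z = 0.
A = 1 and Z = 0 is neutron — a neutron.

neutron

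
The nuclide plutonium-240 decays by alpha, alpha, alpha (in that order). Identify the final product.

Ra-228

Start: (A, Z) = (240, 94).
After α: (236, 92).
After α: (232, 90).
After α: (228, 88).
Z = 88 is radium.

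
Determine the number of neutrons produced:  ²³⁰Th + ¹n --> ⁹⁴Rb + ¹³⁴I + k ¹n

Conserve mass number: 231 = 94 + 134 + k, so k = 231 − 228 = 3.
Check atomic number: 90 = 37 + 53 + 0 = 90. ✓

3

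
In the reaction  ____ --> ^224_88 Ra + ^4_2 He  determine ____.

Th-228

Conserve mass number: A = 224 + 4, so A = 228.
Conserve atomic number: Z = 88 + 2, so Z = 90.
Z = 90 is thorium, so the species is ^228_90 Th.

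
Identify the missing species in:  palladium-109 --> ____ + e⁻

Ag-109

Conserve mass number: 109 = A + 0, so A = 109.
Conserve atomic number: 46 = Z − 1, so Z = 47.
Z = 47 is silver, so the species is silver-109.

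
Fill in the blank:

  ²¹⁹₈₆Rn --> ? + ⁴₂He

Conserve mass number: 219 = A + 4, so A = 215.
Conserve atomic number: 86 = Z + 2, so Z = 84.
Z = 84 is polonium, so the species is ²¹⁵₈₄Po.

Po-215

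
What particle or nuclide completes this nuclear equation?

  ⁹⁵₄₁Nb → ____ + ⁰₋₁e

Conserve mass number: 95 = A + 0, so A = 95.
Conserve atomic number: 41 = Z − 1, so Z = 42.
Z = 42 is molybdenum, so the species is ⁹⁵₄₂Mo.

Mo-95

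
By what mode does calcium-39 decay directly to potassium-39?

ΔA = 39 − 39 = 0; ΔZ = 19 − 20 = -1.
A is unchanged and Z drops by 1 — a proton has become a neutron (β⁺ emission or electron capture).

beta-plus decay or electron capture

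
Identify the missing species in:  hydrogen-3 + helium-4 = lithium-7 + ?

gamma ray

Conserve mass number: 3 + 4 = 7 + A, so A = 0.
Conserve atomic number: 1 + 2 = 3 + Z, so Z = 0.
A = 0 and Z = 0 is γ — a gamma ray.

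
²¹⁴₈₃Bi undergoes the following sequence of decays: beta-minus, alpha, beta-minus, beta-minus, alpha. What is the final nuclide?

Pb-206

Start: (A, Z) = (214, 83).
After β⁻: (214, 84).
After α: (210, 82).
After β⁻: (210, 83).
After β⁻: (210, 84).
After α: (206, 82).
Z = 82 is lead.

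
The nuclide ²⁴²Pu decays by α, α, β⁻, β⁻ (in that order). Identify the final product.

U-234

Start: (A, Z) = (242, 94).
After α: (238, 92).
After α: (234, 90).
After β⁻: (234, 91).
After β⁻: (234, 92).
Z = 92 is uranium.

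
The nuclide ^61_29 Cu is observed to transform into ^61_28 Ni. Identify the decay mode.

ΔA = 61 − 61 = 0; ΔZ = 28 − 29 = -1.
A is unchanged and Z drops by 1 — a proton has become a neutron (β⁺ emission or electron capture).

beta-plus decay or electron capture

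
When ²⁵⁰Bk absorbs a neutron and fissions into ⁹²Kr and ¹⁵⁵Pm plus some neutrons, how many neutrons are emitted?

4

Conserve mass number: 251 = 92 + 155 + k, so k = 251 − 247 = 4.
Check atomic number: 97 = 36 + 61 + 0 = 97. ✓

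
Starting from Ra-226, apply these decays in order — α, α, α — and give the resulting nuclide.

Pb-214

Start: (A, Z) = (226, 88).
After α: (222, 86).
After α: (218, 84).
After α: (214, 82).
Z = 82 is lead.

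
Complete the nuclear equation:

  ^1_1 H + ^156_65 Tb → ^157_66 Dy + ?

Conserve mass number: 1 + 156 = 157 + A, so A = 0.
Conserve atomic number: 1 + 65 = 66 + Z, so Z = 0.
A = 0 and Z = 0 is ^0_0 γ — a gamma ray.

gamma ray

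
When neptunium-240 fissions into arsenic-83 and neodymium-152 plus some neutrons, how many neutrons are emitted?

5

Conserve mass number: 240 = 83 + 152 + k, so k = 240 − 235 = 5.
Check atomic number: 93 = 33 + 60 + 0 = 93. ✓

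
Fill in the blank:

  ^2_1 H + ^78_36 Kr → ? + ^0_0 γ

Rb-80

Conserve mass number: 2 + 78 = A + 0, so A = 80.
Conserve atomic number: 1 + 36 = Z + 0, so Z = 37.
Z = 37 is rubidium, so the species is ^80_37 Rb.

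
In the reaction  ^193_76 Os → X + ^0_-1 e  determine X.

Ir-193

Conserve mass number: 193 = A + 0, so A = 193.
Conserve atomic number: 76 = Z − 1, so Z = 77.
Z = 77 is iridium, so the species is ^193_77 Ir.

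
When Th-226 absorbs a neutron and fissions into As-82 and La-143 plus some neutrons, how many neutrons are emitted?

2

Conserve mass number: 227 = 82 + 143 + k, so k = 227 − 225 = 2.
Check atomic number: 90 = 33 + 57 + 0 = 90. ✓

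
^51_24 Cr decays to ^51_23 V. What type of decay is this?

ΔA = 51 − 51 = 0; ΔZ = 23 − 24 = -1.
A is unchanged and Z drops by 1 — a proton has become a neutron (β⁺ emission or electron capture).

beta-plus decay or electron capture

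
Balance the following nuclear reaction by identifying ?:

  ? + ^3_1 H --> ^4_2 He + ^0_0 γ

proton

Conserve mass number: A + 3 = 4 + 0, so A = 1.
Conserve atomic number: Z + 1 = 2 + 0, so Z = 1.
A = 1 and Z = 1 is ^1_1 H — a proton.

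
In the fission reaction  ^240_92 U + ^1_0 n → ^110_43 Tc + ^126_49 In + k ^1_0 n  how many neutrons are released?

Conserve mass number: 241 = 110 + 126 + k, so k = 241 − 236 = 5.
Check atomic number: 92 = 43 + 49 + 0 = 92. ✓

5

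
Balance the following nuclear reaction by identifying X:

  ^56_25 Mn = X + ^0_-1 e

Conserve mass number: 56 = A + 0, so A = 56.
Conserve atomic number: 25 = Z − 1, so Z = 26.
Z = 26 is iron, so the species is ^56_26 Fe.

Fe-56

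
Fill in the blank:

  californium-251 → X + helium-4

Cm-247

Conserve mass number: 251 = A + 4, so A = 247.
Conserve atomic number: 98 = Z + 2, so Z = 96.
Z = 96 is curium, so the species is curium-247.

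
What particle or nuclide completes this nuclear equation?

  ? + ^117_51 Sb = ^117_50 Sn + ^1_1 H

neutron

Conserve mass number: A + 117 = 117 + 1, so A = 1.
Conserve atomic number: Z + 51 = 50 + 1, so Z = 0.
A = 1 and Z = 0 is ^1_0 n — a neutron.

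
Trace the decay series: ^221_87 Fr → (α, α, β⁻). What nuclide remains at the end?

Start: (A, Z) = (221, 87).
After α: (217, 85).
After α: (213, 83).
After β⁻: (213, 84).
Z = 84 is polonium.

Po-213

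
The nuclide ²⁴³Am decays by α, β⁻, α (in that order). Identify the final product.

Start: (A, Z) = (243, 95).
After α: (239, 93).
After β⁻: (239, 94).
After α: (235, 92).
Z = 92 is uranium.

U-235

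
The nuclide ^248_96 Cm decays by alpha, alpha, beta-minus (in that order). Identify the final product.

Start: (A, Z) = (248, 96).
After α: (244, 94).
After α: (240, 92).
After β⁻: (240, 93).
Z = 93 is neptunium.

Np-240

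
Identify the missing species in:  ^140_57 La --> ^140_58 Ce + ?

beta-minus particle

Conserve mass number: 140 = 140 + A, so A = 0.
Conserve atomic number: 57 = 58 + Z, so Z = -1.
A = 0 and Z = -1 is ^0_-1 e — a beta-minus particle.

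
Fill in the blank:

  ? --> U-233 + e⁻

Conserve mass number: A = 233 + 0, so A = 233.
Conserve atomic number: Z = 92 − 1, so Z = 91.
Z = 91 is protactinium, so the species is Pa-233.

Pa-233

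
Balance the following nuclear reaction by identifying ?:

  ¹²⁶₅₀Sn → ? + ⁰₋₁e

Sb-126

Conserve mass number: 126 = A + 0, so A = 126.
Conserve atomic number: 50 = Z − 1, so Z = 51.
Z = 51 is antimony, so the species is ¹²⁶₅₁Sb.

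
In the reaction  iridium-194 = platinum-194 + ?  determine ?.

Conserve mass number: 194 = 194 + A, so A = 0.
Conserve atomic number: 77 = 78 + Z, so Z = -1.
A = 0 and Z = -1 is e⁻ — a beta-minus particle.

beta-minus particle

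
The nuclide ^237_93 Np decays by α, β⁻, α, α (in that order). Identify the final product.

Ra-225

Start: (A, Z) = (237, 93).
After α: (233, 91).
After β⁻: (233, 92).
After α: (229, 90).
After α: (225, 88).
Z = 88 is radium.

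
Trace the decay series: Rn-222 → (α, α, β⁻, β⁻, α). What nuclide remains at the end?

Start: (A, Z) = (222, 86).
After α: (218, 84).
After α: (214, 82).
After β⁻: (214, 83).
After β⁻: (214, 84).
After α: (210, 82).
Z = 82 is lead.

Pb-210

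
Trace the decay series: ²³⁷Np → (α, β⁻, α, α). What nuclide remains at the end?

Ra-225

Start: (A, Z) = (237, 93).
After α: (233, 91).
After β⁻: (233, 92).
After α: (229, 90).
After α: (225, 88).
Z = 88 is radium.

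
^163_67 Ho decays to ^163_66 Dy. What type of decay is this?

beta-plus decay or electron capture

ΔA = 163 − 163 = 0; ΔZ = 66 − 67 = -1.
A is unchanged and Z drops by 1 — a proton has become a neutron (β⁺ emission or electron capture).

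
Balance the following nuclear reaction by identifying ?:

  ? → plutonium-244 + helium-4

Cm-248

Conserve mass number: A = 244 + 4, so A = 248.
Conserve atomic number: Z = 94 + 2, so Z = 96.
Z = 96 is curium, so the species is curium-248.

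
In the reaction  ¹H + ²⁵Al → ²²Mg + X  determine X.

Conserve mass number: 1 + 25 = 22 + A, so A = 4.
Conserve atomic number: 1 + 13 = 12 + Z, so Z = 2.
A = 4 and Z = 2 is ⁴He — an alpha particle.

alpha particle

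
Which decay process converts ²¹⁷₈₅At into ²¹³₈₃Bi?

alpha decay

ΔA = 213 − 217 = -4; ΔZ = 83 − 85 = -2.
A drops by 4 and Z drops by 2 — the signature of alpha emission.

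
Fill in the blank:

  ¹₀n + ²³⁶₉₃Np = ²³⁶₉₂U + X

proton

Conserve mass number: 1 + 236 = 236 + A, so A = 1.
Conserve atomic number: 0 + 93 = 92 + Z, so Z = 1.
A = 1 and Z = 1 is ¹₁H — a proton.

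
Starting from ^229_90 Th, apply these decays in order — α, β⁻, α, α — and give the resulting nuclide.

At-217

Start: (A, Z) = (229, 90).
After α: (225, 88).
After β⁻: (225, 89).
After α: (221, 87).
After α: (217, 85).
Z = 85 is astatine.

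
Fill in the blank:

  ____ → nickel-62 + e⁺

Cu-62

Conserve mass number: A = 62 + 0, so A = 62.
Conserve atomic number: Z = 28 + 1, so Z = 29.
Z = 29 is copper, so the species is copper-62.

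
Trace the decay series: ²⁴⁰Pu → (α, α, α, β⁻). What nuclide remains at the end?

Ac-228

Start: (A, Z) = (240, 94).
After α: (236, 92).
After α: (232, 90).
After α: (228, 88).
After β⁻: (228, 89).
Z = 89 is actinium.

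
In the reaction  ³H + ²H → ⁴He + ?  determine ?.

neutron

Conserve mass number: 3 + 2 = 4 + A, so A = 1.
Conserve atomic number: 1 + 1 = 2 + Z, so Z = 0.
A = 1 and Z = 0 is ¹n — a neutron.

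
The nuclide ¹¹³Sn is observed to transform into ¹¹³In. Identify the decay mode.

beta-plus decay or electron capture

ΔA = 113 − 113 = 0; ΔZ = 49 − 50 = -1.
A is unchanged and Z drops by 1 — a proton has become a neutron (β⁺ emission or electron capture).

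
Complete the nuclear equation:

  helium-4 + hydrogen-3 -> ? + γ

Li-7

Conserve mass number: 4 + 3 = A + 0, so A = 7.
Conserve atomic number: 2 + 1 = Z + 0, so Z = 3.
Z = 3 is lithium, so the species is lithium-7.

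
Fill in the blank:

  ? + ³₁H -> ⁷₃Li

alpha particle

Conserve mass number: A + 3 = 7, so A = 4.
Conserve atomic number: Z + 1 = 3, so Z = 2.
A = 4 and Z = 2 is ⁴₂He — an alpha particle.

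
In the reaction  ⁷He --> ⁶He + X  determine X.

Conserve mass number: 7 = 6 + A, so A = 1.
Conserve atomic number: 2 = 2 + Z, so Z = 0.
A = 1 and Z = 0 is ¹n — a neutron.

neutron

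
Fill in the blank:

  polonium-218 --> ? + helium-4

Pb-214

Conserve mass number: 218 = A + 4, so A = 214.
Conserve atomic number: 84 = Z + 2, so Z = 82.
Z = 82 is lead, so the species is lead-214.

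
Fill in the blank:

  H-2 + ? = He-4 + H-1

Conserve mass number: 2 + A = 4 + 1, so A = 3.
Conserve atomic number: 1 + Z = 2 + 1, so Z = 2.
Z = 2 is helium, so the species is He-3.

He-3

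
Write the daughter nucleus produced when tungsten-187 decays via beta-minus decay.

Beta-minus decay: mass number changes by +0, atomic number by +1.
A: 187 = 187; Z: 74 + 1 = 75.
Z = 75 is rhenium, so the daughter is rhenium-187.

Re-187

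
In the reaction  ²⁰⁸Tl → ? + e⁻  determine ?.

Conserve mass number: 208 = A + 0, so A = 208.
Conserve atomic number: 81 = Z − 1, so Z = 82.
Z = 82 is lead, so the species is ²⁰⁸Pb.

Pb-208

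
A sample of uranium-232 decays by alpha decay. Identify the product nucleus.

Th-228

Alpha decay: mass number changes by -4, atomic number by -2.
A: 232 − 4 = 228; Z: 92 − 2 = 90.
Z = 90 is thorium, so the daughter is thorium-228.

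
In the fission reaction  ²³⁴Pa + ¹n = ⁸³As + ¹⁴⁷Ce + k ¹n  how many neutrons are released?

Conserve mass number: 235 = 83 + 147 + k, so k = 235 − 230 = 5.
Check atomic number: 91 = 33 + 58 + 0 = 91. ✓

5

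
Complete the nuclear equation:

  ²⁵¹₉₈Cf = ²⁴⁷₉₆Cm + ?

alpha particle

Conserve mass number: 251 = 247 + A, so A = 4.
Conserve atomic number: 98 = 96 + Z, so Z = 2.
A = 4 and Z = 2 is ⁴₂He — an alpha particle.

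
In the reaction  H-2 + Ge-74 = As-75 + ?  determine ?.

Conserve mass number: 2 + 74 = 75 + A, so A = 1.
Conserve atomic number: 1 + 32 = 33 + Z, so Z = 0.
A = 1 and Z = 0 is n — a neutron.

neutron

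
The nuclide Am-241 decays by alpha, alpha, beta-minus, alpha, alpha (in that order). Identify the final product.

Start: (A, Z) = (241, 95).
After α: (237, 93).
After α: (233, 91).
After β⁻: (233, 92).
After α: (229, 90).
After α: (225, 88).
Z = 88 is radium.

Ra-225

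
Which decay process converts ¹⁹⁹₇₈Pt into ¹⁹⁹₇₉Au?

beta-minus decay

ΔA = 199 − 199 = 0; ΔZ = 79 − 78 = +1.
A is unchanged and Z rises by 1 — a neutron has become a proton (β⁻ decay).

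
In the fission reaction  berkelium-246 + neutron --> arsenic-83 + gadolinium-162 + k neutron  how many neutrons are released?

Conserve mass number: 247 = 83 + 162 + k, so k = 247 − 245 = 2.
Check atomic number: 97 = 33 + 64 + 0 = 97. ✓

2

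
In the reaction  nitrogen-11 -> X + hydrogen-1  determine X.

C-10

Conserve mass number: 11 = A + 1, so A = 10.
Conserve atomic number: 7 = Z + 1, so Z = 6.
Z = 6 is carbon, so the species is carbon-10.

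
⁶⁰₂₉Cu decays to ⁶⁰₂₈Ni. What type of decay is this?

ΔA = 60 − 60 = 0; ΔZ = 28 − 29 = -1.
A is unchanged and Z drops by 1 — a proton has become a neutron (β⁺ emission or electron capture).

beta-plus decay or electron capture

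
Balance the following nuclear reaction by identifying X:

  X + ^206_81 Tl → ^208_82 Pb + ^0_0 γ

deuteron

Conserve mass number: A + 206 = 208 + 0, so A = 2.
Conserve atomic number: Z + 81 = 82 + 0, so Z = 1.
A = 2 and Z = 1 is ^2_1 H — a deuteron.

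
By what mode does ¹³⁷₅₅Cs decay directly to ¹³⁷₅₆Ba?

beta-minus decay

ΔA = 137 − 137 = 0; ΔZ = 56 − 55 = +1.
A is unchanged and Z rises by 1 — a neutron has become a proton (β⁻ decay).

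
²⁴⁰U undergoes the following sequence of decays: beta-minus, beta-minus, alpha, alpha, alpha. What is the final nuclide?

Start: (A, Z) = (240, 92).
After β⁻: (240, 93).
After β⁻: (240, 94).
After α: (236, 92).
After α: (232, 90).
After α: (228, 88).
Z = 88 is radium.

Ra-228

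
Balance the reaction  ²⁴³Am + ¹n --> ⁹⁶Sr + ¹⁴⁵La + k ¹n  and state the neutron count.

Conserve mass number: 244 = 96 + 145 + k, so k = 244 − 241 = 3.
Check atomic number: 95 = 38 + 57 + 0 = 95. ✓

3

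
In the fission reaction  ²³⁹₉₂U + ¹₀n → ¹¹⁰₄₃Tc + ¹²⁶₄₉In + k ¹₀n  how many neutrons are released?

Conserve mass number: 240 = 110 + 126 + k, so k = 240 − 236 = 4.
Check atomic number: 92 = 43 + 49 + 0 = 92. ✓

4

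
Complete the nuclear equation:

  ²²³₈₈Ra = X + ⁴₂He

Rn-219

Conserve mass number: 223 = A + 4, so A = 219.
Conserve atomic number: 88 = Z + 2, so Z = 86.
Z = 86 is radon, so the species is ²¹⁹₈₆Rn.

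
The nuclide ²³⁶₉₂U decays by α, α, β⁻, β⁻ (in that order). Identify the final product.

Th-228

Start: (A, Z) = (236, 92).
After α: (232, 90).
After α: (228, 88).
After β⁻: (228, 89).
After β⁻: (228, 90).
Z = 90 is thorium.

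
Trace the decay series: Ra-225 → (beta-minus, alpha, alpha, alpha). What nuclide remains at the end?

Start: (A, Z) = (225, 88).
After β⁻: (225, 89).
After α: (221, 87).
After α: (217, 85).
After α: (213, 83).
Z = 83 is bismuth.

Bi-213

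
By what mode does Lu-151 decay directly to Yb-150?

ΔA = 150 − 151 = -1; ΔZ = 70 − 71 = -1.
A drops by 1 and Z drops by 1 — a proton was emitted.

proton emission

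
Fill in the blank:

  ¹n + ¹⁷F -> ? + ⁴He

Conserve mass number: 1 + 17 = A + 4, so A = 14.
Conserve atomic number: 0 + 9 = Z + 2, so Z = 7.
Z = 7 is nitrogen, so the species is ¹⁴N.

N-14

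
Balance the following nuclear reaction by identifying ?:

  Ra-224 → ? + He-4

Conserve mass number: 224 = A + 4, so A = 220.
Conserve atomic number: 88 = Z + 2, so Z = 86.
Z = 86 is radon, so the species is Rn-220.

Rn-220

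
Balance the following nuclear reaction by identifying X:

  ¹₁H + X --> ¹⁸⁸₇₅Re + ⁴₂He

Conserve mass number: 1 + A = 188 + 4, so A = 191.
Conserve atomic number: 1 + Z = 75 + 2, so Z = 76.
Z = 76 is osmium, so the species is ¹⁹¹₇₆Os.

Os-191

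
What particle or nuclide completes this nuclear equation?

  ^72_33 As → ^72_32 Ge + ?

positron

Conserve mass number: 72 = 72 + A, so A = 0.
Conserve atomic number: 33 = 32 + Z, so Z = 1.
A = 0 and Z = 1 is ^0_1 e — a positron.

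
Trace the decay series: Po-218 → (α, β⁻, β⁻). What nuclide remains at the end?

Start: (A, Z) = (218, 84).
After α: (214, 82).
After β⁻: (214, 83).
After β⁻: (214, 84).
Z = 84 is polonium.

Po-214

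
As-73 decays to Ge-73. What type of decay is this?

beta-plus decay or electron capture

ΔA = 73 − 73 = 0; ΔZ = 32 − 33 = -1.
A is unchanged and Z drops by 1 — a proton has become a neutron (β⁺ emission or electron capture).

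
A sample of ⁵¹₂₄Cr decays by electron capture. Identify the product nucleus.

V-51

Electron capture: mass number changes by +0, atomic number by -1.
A: 51 = 51; Z: 24 − 1 = 23.
Z = 23 is vanadium, so the daughter is ⁵¹₂₃V.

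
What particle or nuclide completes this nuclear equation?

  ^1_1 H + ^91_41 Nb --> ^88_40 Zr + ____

Conserve mass number: 1 + 91 = 88 + A, so A = 4.
Conserve atomic number: 1 + 41 = 40 + Z, so Z = 2.
A = 4 and Z = 2 is ^4_2 He — an alpha particle.

alpha particle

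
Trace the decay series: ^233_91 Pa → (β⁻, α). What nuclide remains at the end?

Start: (A, Z) = (233, 91).
After β⁻: (233, 92).
After α: (229, 90).
Z = 90 is thorium.

Th-229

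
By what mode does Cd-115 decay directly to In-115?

ΔA = 115 − 115 = 0; ΔZ = 49 − 48 = +1.
A is unchanged and Z rises by 1 — a neutron has become a proton (β⁻ decay).

beta-minus decay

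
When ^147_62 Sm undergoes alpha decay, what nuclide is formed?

Nd-143

Alpha decay: mass number changes by -4, atomic number by -2.
A: 147 − 4 = 143; Z: 62 − 2 = 60.
Z = 60 is neodymium, so the daughter is ^143_60 Nd.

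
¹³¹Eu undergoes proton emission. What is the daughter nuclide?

Sm-130

Proton emission: mass number changes by -1, atomic number by -1.
A: 131 − 1 = 130; Z: 63 − 1 = 62.
Z = 62 is samarium, so the daughter is ¹³⁰Sm.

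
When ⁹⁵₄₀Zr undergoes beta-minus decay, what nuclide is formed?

Beta-minus decay: mass number changes by +0, atomic number by +1.
A: 95 = 95; Z: 40 + 1 = 41.
Z = 41 is niobium, so the daughter is ⁹⁵₄₁Nb.

Nb-95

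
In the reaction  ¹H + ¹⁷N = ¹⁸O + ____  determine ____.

Conserve mass number: 1 + 17 = 18 + A, so A = 0.
Conserve atomic number: 1 + 7 = 8 + Z, so Z = 0.
A = 0 and Z = 0 is γ — a gamma ray.

gamma ray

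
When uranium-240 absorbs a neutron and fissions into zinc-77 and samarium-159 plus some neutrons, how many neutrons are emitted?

Conserve mass number: 241 = 77 + 159 + k, so k = 241 − 236 = 5.
Check atomic number: 92 = 30 + 62 + 0 = 92. ✓

5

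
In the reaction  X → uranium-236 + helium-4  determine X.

Pu-240

Conserve mass number: A = 236 + 4, so A = 240.
Conserve atomic number: Z = 92 + 2, so Z = 94.
Z = 94 is plutonium, so the species is plutonium-240.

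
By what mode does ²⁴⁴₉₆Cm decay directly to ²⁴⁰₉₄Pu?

ΔA = 240 − 244 = -4; ΔZ = 94 − 96 = -2.
A drops by 4 and Z drops by 2 — the signature of alpha emission.

alpha decay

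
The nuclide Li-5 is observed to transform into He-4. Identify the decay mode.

ΔA = 4 − 5 = -1; ΔZ = 2 − 3 = -1.
A drops by 1 and Z drops by 1 — a proton was emitted.

proton emission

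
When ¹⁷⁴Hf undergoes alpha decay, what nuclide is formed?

Alpha decay: mass number changes by -4, atomic number by -2.
A: 174 − 4 = 170; Z: 72 − 2 = 70.
Z = 70 is ytterbium, so the daughter is ¹⁷⁰Yb.

Yb-170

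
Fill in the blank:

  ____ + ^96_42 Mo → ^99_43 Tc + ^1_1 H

alpha particle

Conserve mass number: A + 96 = 99 + 1, so A = 4.
Conserve atomic number: Z + 42 = 43 + 1, so Z = 2.
A = 4 and Z = 2 is ^4_2 He — an alpha particle.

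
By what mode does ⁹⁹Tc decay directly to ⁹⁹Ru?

ΔA = 99 − 99 = 0; ΔZ = 44 − 43 = +1.
A is unchanged and Z rises by 1 — a neutron has become a proton (β⁻ decay).

beta-minus decay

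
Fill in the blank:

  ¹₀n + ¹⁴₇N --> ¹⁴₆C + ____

Conserve mass number: 1 + 14 = 14 + A, so A = 1.
Conserve atomic number: 0 + 7 = 6 + Z, so Z = 1.
A = 1 and Z = 1 is ¹₁H — a proton.

proton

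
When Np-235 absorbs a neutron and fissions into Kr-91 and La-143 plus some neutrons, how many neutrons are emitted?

2

Conserve mass number: 236 = 91 + 143 + k, so k = 236 − 234 = 2.
Check atomic number: 93 = 36 + 57 + 0 = 93. ✓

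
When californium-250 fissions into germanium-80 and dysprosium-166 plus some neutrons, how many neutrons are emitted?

Conserve mass number: 250 = 80 + 166 + k, so k = 250 − 246 = 4.
Check atomic number: 98 = 32 + 66 + 0 = 98. ✓

4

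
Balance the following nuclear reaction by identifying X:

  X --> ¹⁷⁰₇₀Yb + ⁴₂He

Conserve mass number: A = 170 + 4, so A = 174.
Conserve atomic number: Z = 70 + 2, so Z = 72.
Z = 72 is hafnium, so the species is ¹⁷⁴₇₂Hf.

Hf-174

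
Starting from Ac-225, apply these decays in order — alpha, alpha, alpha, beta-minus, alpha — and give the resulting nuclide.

Pb-209

Start: (A, Z) = (225, 89).
After α: (221, 87).
After α: (217, 85).
After α: (213, 83).
After β⁻: (213, 84).
After α: (209, 82).
Z = 82 is lead.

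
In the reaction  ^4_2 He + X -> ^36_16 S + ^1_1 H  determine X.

Conserve mass number: 4 + A = 36 + 1, so A = 33.
Conserve atomic number: 2 + Z = 16 + 1, so Z = 15.
Z = 15 is phosphorus, so the species is ^33_15 P.

P-33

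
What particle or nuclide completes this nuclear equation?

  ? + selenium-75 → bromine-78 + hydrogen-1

alpha particle

Conserve mass number: A + 75 = 78 + 1, so A = 4.
Conserve atomic number: Z + 34 = 35 + 1, so Z = 2.
A = 4 and Z = 2 is helium-4 — an alpha particle.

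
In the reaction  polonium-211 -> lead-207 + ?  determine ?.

Conserve mass number: 211 = 207 + A, so A = 4.
Conserve atomic number: 84 = 82 + Z, so Z = 2.
A = 4 and Z = 2 is helium-4 — an alpha particle.

alpha particle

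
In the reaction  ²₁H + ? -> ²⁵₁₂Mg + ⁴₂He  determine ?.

Al-27

Conserve mass number: 2 + A = 25 + 4, so A = 27.
Conserve atomic number: 1 + Z = 12 + 2, so Z = 13.
Z = 13 is aluminium, so the species is ²⁷₁₃Al.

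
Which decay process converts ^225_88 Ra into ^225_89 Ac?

ΔA = 225 − 225 = 0; ΔZ = 89 − 88 = +1.
A is unchanged and Z rises by 1 — a neutron has become a proton (β⁻ decay).

beta-minus decay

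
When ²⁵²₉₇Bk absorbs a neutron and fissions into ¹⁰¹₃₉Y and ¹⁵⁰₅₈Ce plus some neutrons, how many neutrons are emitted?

Conserve mass number: 253 = 101 + 150 + k, so k = 253 − 251 = 2.
Check atomic number: 97 = 39 + 58 + 0 = 97. ✓

2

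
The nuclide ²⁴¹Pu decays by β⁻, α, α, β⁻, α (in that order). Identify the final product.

Th-229

Start: (A, Z) = (241, 94).
After β⁻: (241, 95).
After α: (237, 93).
After α: (233, 91).
After β⁻: (233, 92).
After α: (229, 90).
Z = 90 is thorium.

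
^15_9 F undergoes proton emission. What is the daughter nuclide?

Proton emission: mass number changes by -1, atomic number by -1.
A: 15 − 1 = 14; Z: 9 − 1 = 8.
Z = 8 is oxygen, so the daughter is ^14_8 O.

O-14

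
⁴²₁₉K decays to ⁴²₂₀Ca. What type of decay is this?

beta-minus decay

ΔA = 42 − 42 = 0; ΔZ = 20 − 19 = +1.
A is unchanged and Z rises by 1 — a neutron has become a proton (β⁻ decay).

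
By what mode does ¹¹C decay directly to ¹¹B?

beta-plus decay or electron capture

ΔA = 11 − 11 = 0; ΔZ = 5 − 6 = -1.
A is unchanged and Z drops by 1 — a proton has become a neutron (β⁺ emission or electron capture).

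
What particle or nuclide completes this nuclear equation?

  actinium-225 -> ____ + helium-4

Conserve mass number: 225 = A + 4, so A = 221.
Conserve atomic number: 89 = Z + 2, so Z = 87.
Z = 87 is francium, so the species is francium-221.

Fr-221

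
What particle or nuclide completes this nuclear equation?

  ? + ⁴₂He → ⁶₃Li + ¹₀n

Conserve mass number: A + 4 = 6 + 1, so A = 3.
Conserve atomic number: Z + 2 = 3 + 0, so Z = 1.
A = 3 and Z = 1 is ³₁H — a triton.

triton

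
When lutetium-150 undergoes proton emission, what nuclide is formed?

Proton emission: mass number changes by -1, atomic number by -1.
A: 150 − 1 = 149; Z: 71 − 1 = 70.
Z = 70 is ytterbium, so the daughter is ytterbium-149.

Yb-149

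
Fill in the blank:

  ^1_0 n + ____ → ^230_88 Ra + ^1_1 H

Conserve mass number: 1 + A = 230 + 1, so A = 230.
Conserve atomic number: 0 + Z = 88 + 1, so Z = 89.
Z = 89 is actinium, so the species is ^230_89 Ac.

Ac-230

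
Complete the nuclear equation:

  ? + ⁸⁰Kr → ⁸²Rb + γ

deuteron

Conserve mass number: A + 80 = 82 + 0, so A = 2.
Conserve atomic number: Z + 36 = 37 + 0, so Z = 1.
A = 2 and Z = 1 is ²H — a deuteron.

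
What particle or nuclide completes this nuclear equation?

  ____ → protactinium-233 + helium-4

Conserve mass number: A = 233 + 4, so A = 237.
Conserve atomic number: Z = 91 + 2, so Z = 93.
Z = 93 is neptunium, so the species is neptunium-237.

Np-237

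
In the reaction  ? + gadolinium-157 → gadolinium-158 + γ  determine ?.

Conserve mass number: A + 157 = 158 + 0, so A = 1.
Conserve atomic number: Z + 64 = 64 + 0, so Z = 0.
A = 1 and Z = 0 is neutron — a neutron.

neutron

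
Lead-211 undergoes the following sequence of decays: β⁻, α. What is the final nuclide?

Tl-207

Start: (A, Z) = (211, 82).
After β⁻: (211, 83).
After α: (207, 81).
Z = 81 is thallium.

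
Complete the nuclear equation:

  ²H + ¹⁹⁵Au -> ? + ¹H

Conserve mass number: 2 + 195 = A + 1, so A = 196.
Conserve atomic number: 1 + 79 = Z + 1, so Z = 79.
Z = 79 is gold, so the species is ¹⁹⁶Au.

Au-196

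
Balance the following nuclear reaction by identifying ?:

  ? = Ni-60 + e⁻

Co-60

Conserve mass number: A = 60 + 0, so A = 60.
Conserve atomic number: Z = 28 − 1, so Z = 27.
Z = 27 is cobalt, so the species is Co-60.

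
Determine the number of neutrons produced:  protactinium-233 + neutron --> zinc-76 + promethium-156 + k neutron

Conserve mass number: 234 = 76 + 156 + k, so k = 234 − 232 = 2.
Check atomic number: 91 = 30 + 61 + 0 = 91. ✓

2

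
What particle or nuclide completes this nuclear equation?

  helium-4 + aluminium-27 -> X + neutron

Conserve mass number: 4 + 27 = A + 1, so A = 30.
Conserve atomic number: 2 + 13 = Z + 0, so Z = 15.
Z = 15 is phosphorus, so the species is phosphorus-30.

P-30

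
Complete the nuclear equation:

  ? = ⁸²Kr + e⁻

Conserve mass number: A = 82 + 0, so A = 82.
Conserve atomic number: Z = 36 − 1, so Z = 35.
Z = 35 is bromine, so the species is ⁸²Br.

Br-82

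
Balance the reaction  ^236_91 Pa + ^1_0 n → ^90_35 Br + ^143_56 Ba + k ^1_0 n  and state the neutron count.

Conserve mass number: 237 = 90 + 143 + k, so k = 237 − 233 = 4.
Check atomic number: 91 = 35 + 56 + 0 = 91. ✓

4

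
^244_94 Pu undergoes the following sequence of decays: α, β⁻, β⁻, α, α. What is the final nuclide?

Th-232

Start: (A, Z) = (244, 94).
After α: (240, 92).
After β⁻: (240, 93).
After β⁻: (240, 94).
After α: (236, 92).
After α: (232, 90).
Z = 90 is thorium.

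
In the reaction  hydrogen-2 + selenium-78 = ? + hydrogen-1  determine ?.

Se-79

Conserve mass number: 2 + 78 = A + 1, so A = 79.
Conserve atomic number: 1 + 34 = Z + 1, so Z = 34.
Z = 34 is selenium, so the species is selenium-79.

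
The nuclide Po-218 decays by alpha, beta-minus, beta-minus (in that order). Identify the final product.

Po-214

Start: (A, Z) = (218, 84).
After α: (214, 82).
After β⁻: (214, 83).
After β⁻: (214, 84).
Z = 84 is polonium.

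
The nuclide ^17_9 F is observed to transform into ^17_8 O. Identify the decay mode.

ΔA = 17 − 17 = 0; ΔZ = 8 − 9 = -1.
A is unchanged and Z drops by 1 — a proton has become a neutron (β⁺ emission or electron capture).

beta-plus decay or electron capture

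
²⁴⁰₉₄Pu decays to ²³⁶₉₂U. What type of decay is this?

alpha decay

ΔA = 236 − 240 = -4; ΔZ = 92 − 94 = -2.
A drops by 4 and Z drops by 2 — the signature of alpha emission.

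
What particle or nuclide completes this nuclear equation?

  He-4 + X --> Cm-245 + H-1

Am-242

Conserve mass number: 4 + A = 245 + 1, so A = 242.
Conserve atomic number: 2 + Z = 96 + 1, so Z = 95.
Z = 95 is americium, so the species is Am-242.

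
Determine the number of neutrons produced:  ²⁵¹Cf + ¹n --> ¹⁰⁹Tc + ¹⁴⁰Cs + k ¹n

3

Conserve mass number: 252 = 109 + 140 + k, so k = 252 − 249 = 3.
Check atomic number: 98 = 43 + 55 + 0 = 98. ✓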